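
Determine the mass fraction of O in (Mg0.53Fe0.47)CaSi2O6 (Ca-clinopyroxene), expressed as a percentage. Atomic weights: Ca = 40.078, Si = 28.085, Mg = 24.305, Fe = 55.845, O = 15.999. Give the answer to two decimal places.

M((Mg0.53Fe0.47)CaSi2O6) = 231.371 g/mol.
O contributes 6 × 15.999 = 95.994 g per mole.
95.994/231.371 = 0.4149 → 41.49%.

41.49 weight percent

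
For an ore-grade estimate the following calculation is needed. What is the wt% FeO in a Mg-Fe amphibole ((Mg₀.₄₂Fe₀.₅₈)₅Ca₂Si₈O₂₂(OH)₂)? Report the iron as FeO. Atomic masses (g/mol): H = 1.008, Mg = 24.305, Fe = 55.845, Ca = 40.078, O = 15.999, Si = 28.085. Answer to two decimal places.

23.05 wt%

Molar mass of (Mg₀.₄₂Fe₀.₅₈)₅Ca₂Si₈O₂₂(OH)₂ = 2.10×24.305 + 2.90×55.845 + 2×40.078 + 8×28.085 + 24×15.999 + 2×1.008 = 903.819 g/mol.
Each formula unit contains 2.90 Fe, equivalent to 2.90/1 = 2.9000 mol FeO.
M(FeO) = 1×55.845 + 1×15.999 = 71.844 g/mol.
Mass of FeO per formula unit = 2.9000 × 71.844 = 208.348 g.
FeO wt% = 208.348 / 903.819 × 100 = 23.05%.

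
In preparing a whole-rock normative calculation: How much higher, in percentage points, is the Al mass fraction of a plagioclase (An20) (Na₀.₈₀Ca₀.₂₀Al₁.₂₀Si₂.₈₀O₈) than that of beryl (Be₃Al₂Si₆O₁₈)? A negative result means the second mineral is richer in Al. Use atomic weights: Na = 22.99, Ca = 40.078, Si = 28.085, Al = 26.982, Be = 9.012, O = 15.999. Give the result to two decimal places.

2.16 percentage points

First mineral: 32.378 g Al in 265.416 g formula = 12.20 wt% Al.
Second mineral: 53.964 g Al in 537.492 g formula = 10.04 wt% Al.
12.20% − 10.04% gives a difference of 2.16 percentage points.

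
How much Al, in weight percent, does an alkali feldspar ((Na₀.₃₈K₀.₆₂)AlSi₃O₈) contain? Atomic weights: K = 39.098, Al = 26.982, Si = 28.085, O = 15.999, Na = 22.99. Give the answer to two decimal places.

9.91 weight percent

Formula mass = 0.38×22.99 + 0.62×39.098 + 1×26.982 + 3×28.085 + 8×15.999 = 272.206 g/mol, of which 26.982 g is Al.
So Al makes up 26.982/272.206 = 0.0991 of the mass, i.e. 9.91%.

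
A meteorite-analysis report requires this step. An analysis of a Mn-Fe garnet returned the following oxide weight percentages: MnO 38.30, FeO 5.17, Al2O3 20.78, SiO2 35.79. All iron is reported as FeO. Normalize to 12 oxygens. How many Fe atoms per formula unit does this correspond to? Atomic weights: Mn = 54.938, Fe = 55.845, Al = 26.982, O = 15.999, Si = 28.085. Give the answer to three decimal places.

MnO: 38.30/70.937 = 0.53992 mol → 0.53992 mol Mn, 0.53992 mol O.
FeO: 5.17/71.844 = 0.07196 mol → 0.07196 mol Fe, 0.07196 mol O.
Al2O3: 20.78/101.961 = 0.20380 mol → 0.40760 mol Al, 0.61140 mol O.
SiO2: 35.79/60.083 = 0.59568 mol → 0.59568 mol Si, 1.19136 mol O.
Total oxygen = 2.41464 mol. Normalization factor = 12/2.41464 = 4.96968.
Fe per 12 O = 0.07196 × 4.96968 = 0.358.

0.358 Fe apfu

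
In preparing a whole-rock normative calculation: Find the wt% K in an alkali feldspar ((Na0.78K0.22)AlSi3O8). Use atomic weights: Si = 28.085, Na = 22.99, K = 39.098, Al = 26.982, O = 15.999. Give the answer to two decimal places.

Molar mass of (Na0.78K0.22)AlSi3O8: 0.78·22.99 + 0.22·39.098 + 1·26.982 + 3·28.085 + 8·15.999 = 265.763 g/mol.
Mass of K per formula unit: 0.22 × 39.098 = 8.602 g.
Weight fraction K = 8.602 / 265.763 = 0.0324.

3.24 wt%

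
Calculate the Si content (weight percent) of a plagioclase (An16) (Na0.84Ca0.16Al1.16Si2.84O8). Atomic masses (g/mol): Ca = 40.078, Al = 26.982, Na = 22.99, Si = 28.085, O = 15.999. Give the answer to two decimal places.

Molar mass of Na0.84Ca0.16Al1.16Si2.84O8: 0.84×22.99 + 0.16×40.078 + 1.16×26.982 + 2.84×28.085 + 8×15.999 = 264.777 g/mol.
Mass of Si per formula unit: 2.84 × 28.085 = 79.761 g.
Weight fraction Si = 79.761 / 264.777 = 0.3012.

30.12 weight percent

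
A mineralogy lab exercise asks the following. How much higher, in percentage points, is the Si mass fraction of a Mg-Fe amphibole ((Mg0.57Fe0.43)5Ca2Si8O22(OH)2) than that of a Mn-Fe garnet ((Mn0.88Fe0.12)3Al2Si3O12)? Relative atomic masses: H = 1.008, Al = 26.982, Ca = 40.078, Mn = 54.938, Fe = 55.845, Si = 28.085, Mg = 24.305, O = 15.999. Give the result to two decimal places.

Si in (Mg0.57Fe0.43)5Ca2Si8O22(OH)2: molar mass 880.164 g/mol; 8×28.085 = 224.680 g → 25.53 wt%.
Si in (Mn0.88Fe0.12)3Al2Si3O12: molar mass 495.348 g/mol; 3×28.085 = 84.255 g → 17.01 wt%.
Difference = 25.53 − 17.01 = 8.52 percentage points.

8.52 percentage points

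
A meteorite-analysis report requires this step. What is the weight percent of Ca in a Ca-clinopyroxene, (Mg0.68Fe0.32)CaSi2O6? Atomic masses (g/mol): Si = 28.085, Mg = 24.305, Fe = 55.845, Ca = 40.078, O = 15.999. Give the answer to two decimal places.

17.68 weight percent

Formula mass = 0.68×24.305 + 0.32×55.845 + 1×40.078 + 2×28.085 + 6×15.999 = 226.640 g/mol, of which 40.078 g is Ca.
So Ca makes up 40.078/226.640 = 0.1768 of the mass, i.e. 17.68%.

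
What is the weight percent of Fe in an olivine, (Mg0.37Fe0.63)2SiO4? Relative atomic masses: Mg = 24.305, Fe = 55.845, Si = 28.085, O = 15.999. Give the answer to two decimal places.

39.00 mass %

Formula mass = 0.74*24.305 + 1.26*55.845 + 1*28.085 + 4*15.999 = 180.431 g/mol, of which 70.365 g is Fe.
So Fe makes up 70.365/180.431 = 0.3900 of the mass, i.e. 39.00%.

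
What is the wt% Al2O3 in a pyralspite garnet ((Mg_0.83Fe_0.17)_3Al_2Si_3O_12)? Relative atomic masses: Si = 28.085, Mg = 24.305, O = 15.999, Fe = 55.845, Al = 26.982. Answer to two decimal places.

24.32 wt%

Molar mass of (Mg_0.83Fe_0.17)_3Al_2Si_3O_12 = 2.49·24.305 + 0.51·55.845 + 2·26.982 + 3·28.085 + 12·15.999 = 419.207 g/mol.
Each formula unit contains 2 Al, equivalent to 2/2 = 1.0000 mol Al2O3.
M(Al2O3) = 2×26.982 + 3×15.999 = 101.961 g/mol.
Mass of Al2O3 per formula unit = 1.0000 × 101.961 = 101.961 g.
Al2O3 wt% = 101.961 / 419.207 × 100 = 24.32%.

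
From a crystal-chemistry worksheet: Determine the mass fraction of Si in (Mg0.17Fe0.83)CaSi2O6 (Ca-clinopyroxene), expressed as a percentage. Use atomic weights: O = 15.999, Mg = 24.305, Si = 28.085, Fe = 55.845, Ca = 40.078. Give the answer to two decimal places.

23.14 wt%

Molar mass of (Mg0.17Fe0.83)CaSi2O6: 0.17*24.305 + 0.83*55.845 + 1*40.078 + 2*28.085 + 6*15.999 = 242.725 g/mol.
Mass of Si per formula unit: 2 × 28.085 = 56.170 g.
Weight fraction Si = 56.170 / 242.725 = 0.2314.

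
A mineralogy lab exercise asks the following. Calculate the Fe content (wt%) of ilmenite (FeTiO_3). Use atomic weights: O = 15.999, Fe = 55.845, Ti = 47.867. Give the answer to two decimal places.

Molar mass of FeTiO_3: 1·55.845 + 1·47.867 + 3·15.999 = 151.709 g/mol.
Mass of Fe per formula unit: 1 × 55.845 = 55.845 g.
Weight fraction Fe = 55.845 / 151.709 = 0.3681.

36.81 wt%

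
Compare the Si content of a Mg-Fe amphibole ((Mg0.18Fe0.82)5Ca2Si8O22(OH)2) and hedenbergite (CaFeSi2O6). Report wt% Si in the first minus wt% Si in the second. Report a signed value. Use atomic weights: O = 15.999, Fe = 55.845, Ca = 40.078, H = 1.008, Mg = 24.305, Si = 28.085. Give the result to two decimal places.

1.22 percentage points

First mineral: 224.680 g Si in 941.667 g formula = 23.86 wt% Si.
Second mineral: 56.170 g Si in 248.087 g formula = 22.64 wt% Si.
23.86% − 22.64% gives a difference of 1.22 percentage points.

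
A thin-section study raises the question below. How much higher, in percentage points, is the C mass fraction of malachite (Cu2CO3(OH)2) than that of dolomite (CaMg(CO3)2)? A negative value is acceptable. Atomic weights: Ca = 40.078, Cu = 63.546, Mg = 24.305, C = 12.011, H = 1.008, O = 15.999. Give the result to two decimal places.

C in Cu2CO3(OH)2: molar mass 221.114 g/mol; 1×12.011 = 12.011 g → 5.43 wt%.
C in CaMg(CO3)2: molar mass 184.399 g/mol; 2×12.011 = 24.022 g → 13.03 wt%.
Difference = 5.43 − 13.03 = -7.60 percentage points.

-7.60 percentage points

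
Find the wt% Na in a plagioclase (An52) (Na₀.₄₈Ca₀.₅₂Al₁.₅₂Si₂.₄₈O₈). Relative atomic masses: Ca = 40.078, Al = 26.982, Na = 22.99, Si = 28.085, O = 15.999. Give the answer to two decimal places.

Molar mass of Na₀.₄₈Ca₀.₅₂Al₁.₅₂Si₂.₄₈O₈: 0.48*22.99 + 0.52*40.078 + 1.52*26.982 + 2.48*28.085 + 8*15.999 = 270.531 g/mol.
Mass of Na per formula unit: 0.48 × 22.99 = 11.035 g.
Weight fraction Na = 11.035 / 270.531 = 0.0408.

4.08 wt%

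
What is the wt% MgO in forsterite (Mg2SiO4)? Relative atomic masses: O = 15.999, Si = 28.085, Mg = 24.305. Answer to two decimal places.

Molar mass of Mg2SiO4 = 2×24.305 + 1×28.085 + 4×15.999 = 140.691 g/mol.
Each formula unit contains 2 Mg, equivalent to 2/1 = 2.0000 mol MgO.
M(MgO) = 1×24.305 + 1×15.999 = 40.304 g/mol.
Mass of MgO per formula unit = 2.0000 × 40.304 = 80.608 g.
MgO wt% = 80.608 / 140.691 × 100 = 57.29%.

57.29 wt%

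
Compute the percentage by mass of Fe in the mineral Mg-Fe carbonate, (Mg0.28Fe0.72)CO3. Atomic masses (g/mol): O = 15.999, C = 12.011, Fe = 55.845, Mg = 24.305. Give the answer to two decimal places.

37.57 weight percent

Molar mass of (Mg0.28Fe0.72)CO3: 0.28·24.305 + 0.72·55.845 + 1·12.011 + 3·15.999 = 107.022 g/mol.
Mass of Fe per formula unit: 0.72 × 55.845 = 40.208 g.
Weight fraction Fe = 40.208 / 107.022 = 0.3757.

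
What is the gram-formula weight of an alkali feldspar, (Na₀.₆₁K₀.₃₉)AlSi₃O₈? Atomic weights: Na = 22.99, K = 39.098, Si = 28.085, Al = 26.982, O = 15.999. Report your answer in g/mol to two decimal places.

The formula mass is the sum 0.61*22.99 + 0.39*39.098 + 1*26.982 + 3*28.085 + 8*15.999.

268.50 g/mol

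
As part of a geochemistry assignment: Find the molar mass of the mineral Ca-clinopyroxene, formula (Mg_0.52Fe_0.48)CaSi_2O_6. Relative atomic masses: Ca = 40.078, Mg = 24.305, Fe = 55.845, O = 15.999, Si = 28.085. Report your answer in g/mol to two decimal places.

M = 0.52×24.305 + 0.48×55.845 + 1×40.078 + 2×28.085 + 6×15.999

231.69 g/mol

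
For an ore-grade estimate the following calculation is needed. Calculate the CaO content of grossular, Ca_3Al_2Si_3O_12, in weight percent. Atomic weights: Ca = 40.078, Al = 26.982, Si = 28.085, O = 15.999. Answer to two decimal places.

37.35 wt%

M(Ca_3Al_2Si_3O_12) = 450.441 g/mol; M(CaO) = 56.077 g/mol.
Moles CaO per formula unit = 3 Ca ÷ 1 = 3.0000.
CaO fraction = (3.0000 × 56.077) / 450.441 = 168.231/450.441 = 0.3735.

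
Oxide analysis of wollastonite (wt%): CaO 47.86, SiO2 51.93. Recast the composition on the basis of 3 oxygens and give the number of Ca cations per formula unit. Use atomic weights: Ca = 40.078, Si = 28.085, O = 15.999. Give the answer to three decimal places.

0.992 Ca apfu

CaO: 47.86/56.077 = 0.85347 mol → 0.85347 mol Ca, 0.85347 mol O.
SiO2: 51.93/60.083 = 0.86430 mol → 0.86430 mol Si, 1.72860 mol O.
Total oxygen = 2.58207 mol. Normalization factor = 3/2.58207 = 1.16186.
Ca per 3 O = 0.85347 × 1.16186 = 0.992.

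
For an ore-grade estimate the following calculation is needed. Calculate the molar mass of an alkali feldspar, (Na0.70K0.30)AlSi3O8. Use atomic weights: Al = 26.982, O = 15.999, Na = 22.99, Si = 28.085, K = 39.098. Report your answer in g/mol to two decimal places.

M = 0.70*22.99 + 0.30*39.098 + 1*26.982 + 3*28.085 + 8*15.999

267.05 g/mol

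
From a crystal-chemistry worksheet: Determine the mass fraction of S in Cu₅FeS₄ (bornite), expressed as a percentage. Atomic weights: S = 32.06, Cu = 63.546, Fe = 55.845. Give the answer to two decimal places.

Formula mass = 5×63.546 + 1×55.845 + 4×32.06 = 501.815 g/mol, of which 128.240 g is S.
So S makes up 128.240/501.815 = 0.2556 of the mass, i.e. 25.56%.

25.56 mass %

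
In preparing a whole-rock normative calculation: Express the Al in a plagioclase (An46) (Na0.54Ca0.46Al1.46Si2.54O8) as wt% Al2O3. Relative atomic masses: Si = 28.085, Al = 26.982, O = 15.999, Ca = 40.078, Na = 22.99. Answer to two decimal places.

27.61 wt%

Formula mass = 269.572 g/mol.
1.46 Al → 0.7300 mol Al2O3 per formula unit; M(Al2O3) = 101.961, so Al2O3 mass = 74.432 g.
74.432/269.572 × 100 = 27.61 wt%.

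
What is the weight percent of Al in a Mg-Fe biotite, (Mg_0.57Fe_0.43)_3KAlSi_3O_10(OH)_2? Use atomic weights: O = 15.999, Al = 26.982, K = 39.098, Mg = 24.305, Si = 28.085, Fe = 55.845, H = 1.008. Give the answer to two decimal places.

M((Mg_0.57Fe_0.43)_3KAlSi_3O_10(OH)_2) = 457.941 g/mol.
Al contributes 1 × 26.982 = 26.982 g per mole.
26.982/457.941 = 0.0589 → 5.89%.

5.89 weight percent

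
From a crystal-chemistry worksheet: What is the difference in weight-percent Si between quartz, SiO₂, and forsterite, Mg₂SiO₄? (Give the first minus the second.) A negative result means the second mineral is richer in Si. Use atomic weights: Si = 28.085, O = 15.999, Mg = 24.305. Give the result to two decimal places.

26.78 percentage points

First mineral: 28.085 g Si in 60.083 g formula = 46.74 wt% Si.
Second mineral: 28.085 g Si in 140.691 g formula = 19.96 wt% Si.
46.74% − 19.96% gives a difference of 26.78 percentage points.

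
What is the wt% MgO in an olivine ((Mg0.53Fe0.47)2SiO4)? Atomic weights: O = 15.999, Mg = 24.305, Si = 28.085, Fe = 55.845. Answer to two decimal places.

Formula mass = 170.339 g/mol.
1.06 Mg → 1.0600 mol MgO per formula unit; M(MgO) = 40.304, so MgO mass = 42.722 g.
42.722/170.339 × 100 = 25.08 wt%.

25.08 wt%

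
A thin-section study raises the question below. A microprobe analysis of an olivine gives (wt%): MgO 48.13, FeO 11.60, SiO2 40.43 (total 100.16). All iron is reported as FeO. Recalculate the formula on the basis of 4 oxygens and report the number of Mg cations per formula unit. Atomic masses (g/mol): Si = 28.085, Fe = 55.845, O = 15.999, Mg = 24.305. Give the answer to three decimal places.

48.13 wt% MgO ÷ 40.304 g/mol = 1.19417 mol, giving 1.19417 Mg and 1.19417 O.
11.60 wt% FeO ÷ 71.844 g/mol = 0.16146 mol, giving 0.16146 Fe and 0.16146 O.
40.43 wt% SiO2 ÷ 60.083 g/mol = 0.67290 mol, giving 0.67290 Si and 1.34580 O.
Oxygen sums to 2.70143; scaling by 4/2.70143 = 1.48070 puts the formula on 4 O.
Mg: 1.19417 × 1.48070 = 1.768 atoms per formula unit.

1.768 Mg apfu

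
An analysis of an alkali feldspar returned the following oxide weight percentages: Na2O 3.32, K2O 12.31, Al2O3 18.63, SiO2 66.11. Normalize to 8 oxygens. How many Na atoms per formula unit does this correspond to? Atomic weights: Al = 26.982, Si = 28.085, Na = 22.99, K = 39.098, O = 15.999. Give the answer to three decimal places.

3.32 wt% Na2O ÷ 61.979 g/mol = 0.05357 mol, giving 0.10714 Na and 0.05357 O.
12.31 wt% K2O ÷ 94.195 g/mol = 0.13069 mol, giving 0.26138 K and 0.13069 O.
18.63 wt% Al2O3 ÷ 101.961 g/mol = 0.18272 mol, giving 0.36544 Al and 0.54816 O.
66.11 wt% SiO2 ÷ 60.083 g/mol = 1.10031 mol, giving 1.10031 Si and 2.20062 O.
Oxygen sums to 2.93304; scaling by 8/2.93304 = 2.72755 puts the formula on 8 O.
Na: 0.10714 × 2.72755 = 0.292 atoms per formula unit.

0.292 Na apfu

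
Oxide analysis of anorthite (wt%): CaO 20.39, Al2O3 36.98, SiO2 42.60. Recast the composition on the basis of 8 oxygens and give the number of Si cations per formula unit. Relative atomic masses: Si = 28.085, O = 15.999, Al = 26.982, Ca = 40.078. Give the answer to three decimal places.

1.977 Si apfu

CaO: 20.39/56.077 = 0.36361 mol → 0.36361 mol Ca, 0.36361 mol O.
Al2O3: 36.98/101.961 = 0.36269 mol → 0.72538 mol Al, 1.08807 mol O.
SiO2: 42.60/60.083 = 0.70902 mol → 0.70902 mol Si, 1.41804 mol O.
Total oxygen = 2.86972 mol. Normalization factor = 8/2.86972 = 2.78773.
Si per 8 O = 0.70902 × 2.78773 = 1.977.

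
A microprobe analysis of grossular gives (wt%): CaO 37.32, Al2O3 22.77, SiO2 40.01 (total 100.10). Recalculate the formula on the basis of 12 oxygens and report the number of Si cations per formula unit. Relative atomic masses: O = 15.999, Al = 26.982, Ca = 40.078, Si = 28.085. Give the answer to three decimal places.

2.996 Si apfu

37.32 wt% CaO ÷ 56.077 g/mol = 0.66551 mol, giving 0.66551 Ca and 0.66551 O.
22.77 wt% Al2O3 ÷ 101.961 g/mol = 0.22332 mol, giving 0.44664 Al and 0.66996 O.
40.01 wt% SiO2 ÷ 60.083 g/mol = 0.66591 mol, giving 0.66591 Si and 1.33182 O.
Oxygen sums to 2.66729; scaling by 12/2.66729 = 4.49895 puts the formula on 12 O.
Si: 0.66591 × 4.49895 = 2.996 atoms per formula unit.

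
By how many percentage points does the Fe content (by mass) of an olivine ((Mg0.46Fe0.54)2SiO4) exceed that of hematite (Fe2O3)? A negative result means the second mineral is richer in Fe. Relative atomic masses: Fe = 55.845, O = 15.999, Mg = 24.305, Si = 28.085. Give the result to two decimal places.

-35.43 percentage points

First mineral: 60.313 g Fe in 174.754 g formula = 34.51 wt% Fe.
Second mineral: 111.690 g Fe in 159.687 g formula = 69.94 wt% Fe.
34.51% − 69.94% gives a difference of -35.43 percentage points.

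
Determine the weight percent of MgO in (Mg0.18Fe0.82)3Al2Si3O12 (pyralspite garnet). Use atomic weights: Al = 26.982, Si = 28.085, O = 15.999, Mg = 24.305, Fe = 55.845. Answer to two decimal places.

4.53 wt%

Molar mass of (Mg0.18Fe0.82)3Al2Si3O12 = 0.54*24.305 + 2.46*55.845 + 2*26.982 + 3*28.085 + 12*15.999 = 480.710 g/mol.
Each formula unit contains 0.54 Mg, equivalent to 0.54/1 = 0.5400 mol MgO.
M(MgO) = 1×24.305 + 1×15.999 = 40.304 g/mol.
Mass of MgO per formula unit = 0.5400 × 40.304 = 21.764 g.
MgO wt% = 21.764 / 480.710 × 100 = 4.53%.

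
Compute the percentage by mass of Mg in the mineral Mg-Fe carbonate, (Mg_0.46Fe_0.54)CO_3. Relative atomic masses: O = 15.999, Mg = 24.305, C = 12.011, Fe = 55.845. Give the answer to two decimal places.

Molar mass of (Mg_0.46Fe_0.54)CO_3: 0.46×24.305 + 0.54×55.845 + 1×12.011 + 3×15.999 = 101.345 g/mol.
Mass of Mg per formula unit: 0.46 × 24.305 = 11.180 g.
Weight fraction Mg = 11.180 / 101.345 = 0.1103.

11.03 weight percent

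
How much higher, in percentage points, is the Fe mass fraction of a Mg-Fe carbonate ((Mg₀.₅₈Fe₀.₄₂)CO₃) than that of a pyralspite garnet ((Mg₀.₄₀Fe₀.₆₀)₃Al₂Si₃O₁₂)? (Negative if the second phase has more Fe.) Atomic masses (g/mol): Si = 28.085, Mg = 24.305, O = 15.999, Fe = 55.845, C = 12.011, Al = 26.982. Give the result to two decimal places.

M((Mg₀.₅₈Fe₀.₄₂)CO₃) = 97.560 g/mol, so wt% Fe = 23.455/97.560 × 100 = 24.04%.
M((Mg₀.₄₀Fe₀.₆₀)₃Al₂Si₃O₁₂) = 459.894 g/mol, so wt% Fe = 100.521/459.894 × 100 = 21.86%.
24.04 − 21.86 = 2.18 pp.

2.18 percentage points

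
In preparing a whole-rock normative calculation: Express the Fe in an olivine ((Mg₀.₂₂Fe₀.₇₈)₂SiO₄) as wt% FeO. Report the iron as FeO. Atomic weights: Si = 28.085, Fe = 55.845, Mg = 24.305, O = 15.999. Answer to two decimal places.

Molar mass of (Mg₀.₂₂Fe₀.₇₈)₂SiO₄ = 0.44*24.305 + 1.56*55.845 + 1*28.085 + 4*15.999 = 189.893 g/mol.
Each formula unit contains 1.56 Fe, equivalent to 1.56/1 = 1.5600 mol FeO.
M(FeO) = 1×55.845 + 1×15.999 = 71.844 g/mol.
Mass of FeO per formula unit = 1.5600 × 71.844 = 112.077 g.
FeO wt% = 112.077 / 189.893 × 100 = 59.02%.

59.02 wt%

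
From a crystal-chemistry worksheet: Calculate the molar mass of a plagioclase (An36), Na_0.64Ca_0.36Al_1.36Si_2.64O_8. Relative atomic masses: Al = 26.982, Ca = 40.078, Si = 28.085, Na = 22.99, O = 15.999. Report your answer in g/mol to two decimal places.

267.97 g/mol

The formula mass is the sum 0.64·22.99 + 0.36·40.078 + 1.36·26.982 + 2.64·28.085 + 8·15.999.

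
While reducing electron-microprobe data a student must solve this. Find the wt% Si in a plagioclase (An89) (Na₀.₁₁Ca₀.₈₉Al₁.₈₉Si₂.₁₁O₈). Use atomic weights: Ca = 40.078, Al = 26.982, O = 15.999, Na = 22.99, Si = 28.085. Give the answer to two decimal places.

M(Na₀.₁₁Ca₀.₈₉Al₁.₈₉Si₂.₁₁O₈) = 276.446 g/mol.
Si contributes 2.11 × 28.085 = 59.259 g per mole.
59.259/276.446 = 0.2144 → 21.44%.

21.44 weight percent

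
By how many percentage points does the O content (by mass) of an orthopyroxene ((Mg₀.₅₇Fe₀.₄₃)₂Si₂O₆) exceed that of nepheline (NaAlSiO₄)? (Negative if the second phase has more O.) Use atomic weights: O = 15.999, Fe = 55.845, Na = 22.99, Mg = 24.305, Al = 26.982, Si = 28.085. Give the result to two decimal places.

-2.93 percentage points

O in (Mg₀.₅₇Fe₀.₄₃)₂Si₂O₆: molar mass 227.898 g/mol; 6×15.999 = 95.994 g → 42.12 wt%.
O in NaAlSiO₄: molar mass 142.053 g/mol; 4×15.999 = 63.996 g → 45.05 wt%.
Difference = 42.12 − 45.05 = -2.93 percentage points.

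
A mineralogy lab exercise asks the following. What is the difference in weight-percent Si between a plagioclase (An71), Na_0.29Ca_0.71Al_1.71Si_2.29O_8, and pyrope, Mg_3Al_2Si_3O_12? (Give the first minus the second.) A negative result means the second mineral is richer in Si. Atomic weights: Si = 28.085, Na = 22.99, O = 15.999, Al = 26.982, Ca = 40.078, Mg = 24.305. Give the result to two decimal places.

2.61 percentage points

M(Na_0.29Ca_0.71Al_1.71Si_2.29O_8) = 273.568 g/mol, so wt% Si = 64.315/273.568 × 100 = 23.51%.
M(Mg_3Al_2Si_3O_12) = 403.122 g/mol, so wt% Si = 84.255/403.122 × 100 = 20.90%.
23.51 − 20.90 = 2.61 pp.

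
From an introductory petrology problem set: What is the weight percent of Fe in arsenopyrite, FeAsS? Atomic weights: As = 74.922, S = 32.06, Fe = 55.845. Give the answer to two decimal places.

34.30 weight percent

Molar mass of FeAsS: 1*55.845 + 1*74.922 + 1*32.06 = 162.827 g/mol.
Mass of Fe per formula unit: 1 × 55.845 = 55.845 g.
Weight fraction Fe = 55.845 / 162.827 = 0.3430.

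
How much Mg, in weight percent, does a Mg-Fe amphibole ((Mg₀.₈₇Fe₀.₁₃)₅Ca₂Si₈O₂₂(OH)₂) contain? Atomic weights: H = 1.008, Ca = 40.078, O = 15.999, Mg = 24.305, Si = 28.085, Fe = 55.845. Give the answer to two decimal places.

M((Mg₀.₈₇Fe₀.₁₃)₅Ca₂Si₈O₂₂(OH)₂) = 832.854 g/mol.
Mg contributes 4.35 × 24.305 = 105.727 g per mole.
105.727/832.854 = 0.1269 → 12.69%.

12.69 weight percent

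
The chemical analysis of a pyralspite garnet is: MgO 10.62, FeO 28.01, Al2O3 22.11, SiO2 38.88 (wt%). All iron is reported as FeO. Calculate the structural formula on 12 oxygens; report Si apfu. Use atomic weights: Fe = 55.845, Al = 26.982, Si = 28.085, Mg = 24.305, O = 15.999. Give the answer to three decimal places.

2.989 Si apfu

10.62 wt% MgO ÷ 40.304 g/mol = 0.26350 mol, giving 0.26350 Mg and 0.26350 O.
28.01 wt% FeO ÷ 71.844 g/mol = 0.38987 mol, giving 0.38987 Fe and 0.38987 O.
22.11 wt% Al2O3 ÷ 101.961 g/mol = 0.21685 mol, giving 0.43370 Al and 0.65055 O.
38.88 wt% SiO2 ÷ 60.083 g/mol = 0.64710 mol, giving 0.64710 Si and 1.29420 O.
Oxygen sums to 2.59812; scaling by 12/2.59812 = 4.61872 puts the formula on 12 O.
Si: 0.64710 × 4.61872 = 2.989 atoms per formula unit.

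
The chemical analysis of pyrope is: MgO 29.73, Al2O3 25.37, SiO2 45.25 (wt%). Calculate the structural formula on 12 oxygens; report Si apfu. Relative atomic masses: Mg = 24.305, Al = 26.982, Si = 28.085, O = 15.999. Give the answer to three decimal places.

MgO: 29.73/40.304 = 0.73764 mol → 0.73764 mol Mg, 0.73764 mol O.
Al2O3: 25.37/101.961 = 0.24882 mol → 0.49764 mol Al, 0.74646 mol O.
SiO2: 45.25/60.083 = 0.75312 mol → 0.75312 mol Si, 1.50624 mol O.
Total oxygen = 2.99034 mol. Normalization factor = 12/2.99034 = 4.01292.
Si per 12 O = 0.75312 × 4.01292 = 3.022.

3.022 Si apfu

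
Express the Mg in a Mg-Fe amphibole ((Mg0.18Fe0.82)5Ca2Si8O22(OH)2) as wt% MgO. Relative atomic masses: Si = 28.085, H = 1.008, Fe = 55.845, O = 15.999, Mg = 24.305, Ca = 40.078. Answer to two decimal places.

3.85 wt%

Formula mass = 941.667 g/mol.
0.90 Mg → 0.9000 mol MgO per formula unit; M(MgO) = 40.304, so MgO mass = 36.274 g.
36.274/941.667 × 100 = 3.85 wt%.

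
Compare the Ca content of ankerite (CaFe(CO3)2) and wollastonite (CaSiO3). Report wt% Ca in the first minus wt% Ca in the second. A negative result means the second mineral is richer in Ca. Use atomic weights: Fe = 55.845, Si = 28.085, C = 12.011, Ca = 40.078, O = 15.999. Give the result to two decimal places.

First mineral: 40.078 g Ca in 215.939 g formula = 18.56 wt% Ca.
Second mineral: 40.078 g Ca in 116.160 g formula = 34.50 wt% Ca.
18.56% − 34.50% gives a difference of -15.94 percentage points.

-15.94 percentage points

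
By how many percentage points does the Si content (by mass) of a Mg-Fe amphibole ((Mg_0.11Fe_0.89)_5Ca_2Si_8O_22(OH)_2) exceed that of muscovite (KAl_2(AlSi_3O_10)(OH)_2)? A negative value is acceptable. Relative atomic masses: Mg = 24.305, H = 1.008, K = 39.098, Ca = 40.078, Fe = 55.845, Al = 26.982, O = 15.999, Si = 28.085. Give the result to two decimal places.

2.43 percentage points

First mineral: 224.680 g Si in 952.706 g formula = 23.58 wt% Si.
Second mineral: 84.255 g Si in 398.303 g formula = 21.15 wt% Si.
23.58% − 21.15% gives a difference of 2.43 percentage points.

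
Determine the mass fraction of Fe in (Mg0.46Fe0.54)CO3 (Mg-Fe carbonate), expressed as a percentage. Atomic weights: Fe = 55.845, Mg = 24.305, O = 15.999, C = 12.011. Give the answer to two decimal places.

29.76 mass %

Formula mass = 0.46×24.305 + 0.54×55.845 + 1×12.011 + 3×15.999 = 101.345 g/mol, of which 30.156 g is Fe.
So Fe makes up 30.156/101.345 = 0.2976 of the mass, i.e. 29.76%.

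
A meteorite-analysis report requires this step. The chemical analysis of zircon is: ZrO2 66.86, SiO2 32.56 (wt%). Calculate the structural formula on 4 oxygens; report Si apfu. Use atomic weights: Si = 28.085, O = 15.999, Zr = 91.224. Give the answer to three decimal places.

0.999 Si apfu

ZrO2 (M=123.222): mol = 0.54260; Zr = 0.54260, O = 1.08520.
SiO2 (M=60.083): mol = 0.54192; Si = 0.54192, O = 1.08384.
ΣO = 2.16904; factor = 4/ΣO = 1.84413.
Si apfu = 0.54192 × 1.84413 = 0.999.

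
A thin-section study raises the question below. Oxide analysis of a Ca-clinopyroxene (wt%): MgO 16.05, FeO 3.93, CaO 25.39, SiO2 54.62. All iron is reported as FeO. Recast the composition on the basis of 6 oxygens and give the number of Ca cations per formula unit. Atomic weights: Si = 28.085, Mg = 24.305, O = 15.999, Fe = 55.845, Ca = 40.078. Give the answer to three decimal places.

0.997 Ca apfu

MgO: 16.05/40.304 = 0.39822 mol → 0.39822 mol Mg, 0.39822 mol O.
FeO: 3.93/71.844 = 0.05470 mol → 0.05470 mol Fe, 0.05470 mol O.
CaO: 25.39/56.077 = 0.45277 mol → 0.45277 mol Ca, 0.45277 mol O.
SiO2: 54.62/60.083 = 0.90908 mol → 0.90908 mol Si, 1.81816 mol O.
Total oxygen = 2.72385 mol. Normalization factor = 6/2.72385 = 2.20276.
Ca per 6 O = 0.45277 × 2.20276 = 0.997.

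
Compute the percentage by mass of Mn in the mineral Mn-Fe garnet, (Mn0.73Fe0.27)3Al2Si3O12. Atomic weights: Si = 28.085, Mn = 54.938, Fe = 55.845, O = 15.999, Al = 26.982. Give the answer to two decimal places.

Molar mass of (Mn0.73Fe0.27)3Al2Si3O12: 2.19×54.938 + 0.81×55.845 + 2×26.982 + 3×28.085 + 12×15.999 = 495.756 g/mol.
Mass of Mn per formula unit: 2.19 × 54.938 = 120.314 g.
Weight fraction Mn = 120.314 / 495.756 = 0.2427.

24.27 weight percent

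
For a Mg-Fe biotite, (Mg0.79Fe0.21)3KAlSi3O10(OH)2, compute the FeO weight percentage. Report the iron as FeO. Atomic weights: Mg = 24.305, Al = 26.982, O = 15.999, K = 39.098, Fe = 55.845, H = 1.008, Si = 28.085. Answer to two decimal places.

M((Mg0.79Fe0.21)3KAlSi3O10(OH)2) = 437.124 g/mol; M(FeO) = 71.844 g/mol.
Moles FeO per formula unit = 0.63 Fe ÷ 1 = 0.6300.
FeO fraction = (0.6300 × 71.844) / 437.124 = 45.262/437.124 = 0.1035.

10.35 wt%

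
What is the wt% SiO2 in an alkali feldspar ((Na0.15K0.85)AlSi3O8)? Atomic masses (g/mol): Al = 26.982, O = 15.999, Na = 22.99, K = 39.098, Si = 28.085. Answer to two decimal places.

65.33 wt%

Formula mass = 275.911 g/mol.
3 Si → 3.0000 mol SiO2 per formula unit; M(SiO2) = 60.083, so SiO2 mass = 180.249 g.
180.249/275.911 × 100 = 65.33 wt%.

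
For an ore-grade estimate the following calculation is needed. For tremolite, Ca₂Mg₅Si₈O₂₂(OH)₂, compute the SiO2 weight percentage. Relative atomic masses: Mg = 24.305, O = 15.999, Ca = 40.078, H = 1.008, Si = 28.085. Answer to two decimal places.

59.17 wt%

Molar mass of Ca₂Mg₅Si₈O₂₂(OH)₂ = 2×40.078 + 5×24.305 + 8×28.085 + 24×15.999 + 2×1.008 = 812.353 g/mol.
Each formula unit contains 8 Si, equivalent to 8/1 = 8.0000 mol SiO2.
M(SiO2) = 1×28.085 + 2×15.999 = 60.083 g/mol.
Mass of SiO2 per formula unit = 8.0000 × 60.083 = 480.664 g.
SiO2 wt% = 480.664 / 812.353 × 100 = 59.17%.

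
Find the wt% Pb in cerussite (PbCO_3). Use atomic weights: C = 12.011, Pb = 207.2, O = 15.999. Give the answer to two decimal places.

77.54 wt%

Formula mass = 1×207.2 + 1×12.011 + 3×15.999 = 267.208 g/mol, of which 207.200 g is Pb.
So Pb makes up 207.200/267.208 = 0.7754 of the mass, i.e. 77.54%.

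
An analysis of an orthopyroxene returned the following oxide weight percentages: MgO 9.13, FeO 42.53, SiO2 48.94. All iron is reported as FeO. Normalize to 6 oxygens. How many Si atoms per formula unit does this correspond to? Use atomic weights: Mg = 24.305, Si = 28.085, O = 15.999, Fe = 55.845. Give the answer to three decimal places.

1.997 Si apfu

9.13 wt% MgO ÷ 40.304 g/mol = 0.22653 mol, giving 0.22653 Mg and 0.22653 O.
42.53 wt% FeO ÷ 71.844 g/mol = 0.59198 mol, giving 0.59198 Fe and 0.59198 O.
48.94 wt% SiO2 ÷ 60.083 g/mol = 0.81454 mol, giving 0.81454 Si and 1.62908 O.
Oxygen sums to 2.44759; scaling by 6/2.44759 = 2.45139 puts the formula on 6 O.
Si: 0.81454 × 2.45139 = 1.997 atoms per formula unit.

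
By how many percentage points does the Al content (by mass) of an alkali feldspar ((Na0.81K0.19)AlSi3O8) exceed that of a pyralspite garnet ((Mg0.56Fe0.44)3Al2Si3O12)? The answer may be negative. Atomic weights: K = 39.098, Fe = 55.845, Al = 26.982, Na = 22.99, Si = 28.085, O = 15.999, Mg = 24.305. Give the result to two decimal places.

-1.96 percentage points

M((Na0.81K0.19)AlSi3O8) = 265.280 g/mol, so wt% Al = 26.982/265.280 × 100 = 10.17%.
M((Mg0.56Fe0.44)3Al2Si3O12) = 444.755 g/mol, so wt% Al = 53.964/444.755 × 100 = 12.13%.
10.17 − 12.13 = -1.96 pp.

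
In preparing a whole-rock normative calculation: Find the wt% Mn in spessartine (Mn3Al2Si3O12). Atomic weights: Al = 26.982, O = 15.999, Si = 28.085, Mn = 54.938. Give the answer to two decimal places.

33.29 weight percent

Molar mass of Mn3Al2Si3O12: 3*54.938 + 2*26.982 + 3*28.085 + 12*15.999 = 495.021 g/mol.
Mass of Mn per formula unit: 3 × 54.938 = 164.814 g.
Weight fraction Mn = 164.814 / 495.021 = 0.3329.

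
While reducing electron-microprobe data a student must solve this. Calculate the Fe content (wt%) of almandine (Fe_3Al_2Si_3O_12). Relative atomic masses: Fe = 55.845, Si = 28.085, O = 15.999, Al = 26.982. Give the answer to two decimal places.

M(Fe_3Al_2Si_3O_12) = 497.742 g/mol.
Fe contributes 3 × 55.845 = 167.535 g per mole.
167.535/497.742 = 0.3366 → 33.66%.

33.66 wt%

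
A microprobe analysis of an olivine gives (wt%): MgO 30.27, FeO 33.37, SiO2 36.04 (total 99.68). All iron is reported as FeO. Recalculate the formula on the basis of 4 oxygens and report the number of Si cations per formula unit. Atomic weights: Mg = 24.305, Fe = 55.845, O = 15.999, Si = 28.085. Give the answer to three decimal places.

0.993 Si apfu

MgO: 30.27/40.304 = 0.75104 mol → 0.75104 mol Mg, 0.75104 mol O.
FeO: 33.37/71.844 = 0.46448 mol → 0.46448 mol Fe, 0.46448 mol O.
SiO2: 36.04/60.083 = 0.59984 mol → 0.59984 mol Si, 1.19968 mol O.
Total oxygen = 2.41520 mol. Normalization factor = 4/2.41520 = 1.65618.
Si per 4 O = 0.59984 × 1.65618 = 0.993.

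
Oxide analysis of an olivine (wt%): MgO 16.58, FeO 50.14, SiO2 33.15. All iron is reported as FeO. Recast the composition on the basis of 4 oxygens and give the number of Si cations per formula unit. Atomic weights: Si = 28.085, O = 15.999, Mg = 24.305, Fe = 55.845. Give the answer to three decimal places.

MgO: 16.58/40.304 = 0.41137 mol → 0.41137 mol Mg, 0.41137 mol O.
FeO: 50.14/71.844 = 0.69790 mol → 0.69790 mol Fe, 0.69790 mol O.
SiO2: 33.15/60.083 = 0.55174 mol → 0.55174 mol Si, 1.10348 mol O.
Total oxygen = 2.21275 mol. Normalization factor = 4/2.21275 = 1.80771.
Si per 4 O = 0.55174 × 1.80771 = 0.997.

0.997 Si apfu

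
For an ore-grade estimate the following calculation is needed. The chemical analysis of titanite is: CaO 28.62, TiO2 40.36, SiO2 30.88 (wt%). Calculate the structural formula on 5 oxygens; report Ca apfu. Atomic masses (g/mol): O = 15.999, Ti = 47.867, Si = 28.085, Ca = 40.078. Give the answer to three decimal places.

1.001 Ca apfu

CaO: 28.62/56.077 = 0.51037 mol → 0.51037 mol Ca, 0.51037 mol O.
TiO2: 40.36/79.865 = 0.50535 mol → 0.50535 mol Ti, 1.01070 mol O.
SiO2: 30.88/60.083 = 0.51396 mol → 0.51396 mol Si, 1.02792 mol O.
Total oxygen = 2.54899 mol. Normalization factor = 5/2.54899 = 1.96156.
Ca per 5 O = 0.51037 × 1.96156 = 1.001.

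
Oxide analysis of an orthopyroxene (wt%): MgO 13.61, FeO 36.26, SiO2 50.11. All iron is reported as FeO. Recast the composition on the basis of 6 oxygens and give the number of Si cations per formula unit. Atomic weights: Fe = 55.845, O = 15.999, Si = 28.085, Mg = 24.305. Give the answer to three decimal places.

MgO: 13.61/40.304 = 0.33768 mol → 0.33768 mol Mg, 0.33768 mol O.
FeO: 36.26/71.844 = 0.50470 mol → 0.50470 mol Fe, 0.50470 mol O.
SiO2: 50.11/60.083 = 0.83401 mol → 0.83401 mol Si, 1.66802 mol O.
Total oxygen = 2.51040 mol. Normalization factor = 6/2.51040 = 2.39006.
Si per 6 O = 0.83401 × 2.39006 = 1.993.

1.993 Si apfu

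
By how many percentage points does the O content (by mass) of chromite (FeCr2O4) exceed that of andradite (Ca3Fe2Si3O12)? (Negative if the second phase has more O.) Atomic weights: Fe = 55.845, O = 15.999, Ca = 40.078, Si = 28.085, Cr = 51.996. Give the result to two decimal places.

M(FeCr2O4) = 223.833 g/mol, so wt% O = 63.996/223.833 × 100 = 28.59%.
M(Ca3Fe2Si3O12) = 508.167 g/mol, so wt% O = 191.988/508.167 × 100 = 37.78%.
28.59 − 37.78 = -9.19 pp.

-9.19 percentage points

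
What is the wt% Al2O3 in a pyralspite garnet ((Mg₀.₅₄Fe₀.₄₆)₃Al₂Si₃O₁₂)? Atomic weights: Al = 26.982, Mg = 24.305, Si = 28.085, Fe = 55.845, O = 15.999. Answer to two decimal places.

22.83 wt%

M((Mg₀.₅₄Fe₀.₄₆)₃Al₂Si₃O₁₂) = 446.647 g/mol; M(Al2O3) = 101.961 g/mol.
Moles Al2O3 per formula unit = 2 Al ÷ 2 = 1.0000.
Al2O3 fraction = (1.0000 × 101.961) / 446.647 = 101.961/446.647 = 0.2283.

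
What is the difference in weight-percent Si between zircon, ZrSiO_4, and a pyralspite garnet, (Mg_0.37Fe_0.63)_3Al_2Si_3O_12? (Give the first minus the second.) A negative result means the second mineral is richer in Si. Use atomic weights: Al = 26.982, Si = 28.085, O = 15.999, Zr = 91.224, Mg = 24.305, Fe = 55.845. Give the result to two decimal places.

First mineral: 28.085 g Si in 183.305 g formula = 15.32 wt% Si.
Second mineral: 84.255 g Si in 462.733 g formula = 18.21 wt% Si.
15.32% − 18.21% gives a difference of -2.89 percentage points.

-2.89 percentage points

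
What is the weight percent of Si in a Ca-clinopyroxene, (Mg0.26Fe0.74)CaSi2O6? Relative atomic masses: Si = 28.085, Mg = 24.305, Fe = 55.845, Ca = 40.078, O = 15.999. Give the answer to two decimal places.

23.42 mass %

Formula mass = 0.26*24.305 + 0.74*55.845 + 1*40.078 + 2*28.085 + 6*15.999 = 239.887 g/mol, of which 56.170 g is Si.
So Si makes up 56.170/239.887 = 0.2342 of the mass, i.e. 23.42%.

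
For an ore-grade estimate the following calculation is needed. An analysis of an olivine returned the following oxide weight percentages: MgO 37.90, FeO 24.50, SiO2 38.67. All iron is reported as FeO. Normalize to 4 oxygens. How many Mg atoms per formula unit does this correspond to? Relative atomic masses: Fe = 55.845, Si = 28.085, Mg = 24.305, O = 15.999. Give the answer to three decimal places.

MgO: 37.90/40.304 = 0.94035 mol → 0.94035 mol Mg, 0.94035 mol O.
FeO: 24.50/71.844 = 0.34102 mol → 0.34102 mol Fe, 0.34102 mol O.
SiO2: 38.67/60.083 = 0.64361 mol → 0.64361 mol Si, 1.28722 mol O.
Total oxygen = 2.56859 mol. Normalization factor = 4/2.56859 = 1.55727.
Mg per 4 O = 0.94035 × 1.55727 = 1.464.

1.464 Mg apfu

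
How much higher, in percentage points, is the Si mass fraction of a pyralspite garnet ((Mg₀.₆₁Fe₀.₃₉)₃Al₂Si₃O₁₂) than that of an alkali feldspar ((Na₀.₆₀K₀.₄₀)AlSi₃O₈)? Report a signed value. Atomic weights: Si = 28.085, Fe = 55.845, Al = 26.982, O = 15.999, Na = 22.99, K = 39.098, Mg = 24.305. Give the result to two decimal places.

-12.21 percentage points

First mineral: 84.255 g Si in 440.024 g formula = 19.15 wt% Si.
Second mineral: 84.255 g Si in 268.662 g formula = 31.36 wt% Si.
19.15% − 31.36% gives a difference of -12.21 percentage points.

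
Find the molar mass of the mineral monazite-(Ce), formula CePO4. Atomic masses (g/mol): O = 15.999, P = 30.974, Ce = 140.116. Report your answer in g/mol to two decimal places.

235.09 g/mol

The formula mass is the sum 1×140.116 + 1×30.974 + 4×15.999.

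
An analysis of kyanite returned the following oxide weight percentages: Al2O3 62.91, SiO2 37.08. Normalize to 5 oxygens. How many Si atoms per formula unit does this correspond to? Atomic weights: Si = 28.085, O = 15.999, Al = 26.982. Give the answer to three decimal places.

Al2O3 (M=101.961): mol = 0.61700; Al = 1.23400, O = 1.85100.
SiO2 (M=60.083): mol = 0.61715; Si = 0.61715, O = 1.23430.
ΣO = 3.08530; factor = 5/ΣO = 1.62059.
Si apfu = 0.61715 × 1.62059 = 1.000.

1.000 Si apfu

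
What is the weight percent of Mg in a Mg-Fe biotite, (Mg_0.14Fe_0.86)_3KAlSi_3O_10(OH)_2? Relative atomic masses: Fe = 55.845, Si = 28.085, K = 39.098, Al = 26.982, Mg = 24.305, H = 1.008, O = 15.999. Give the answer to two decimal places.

2.05 mass %

Molar mass of (Mg_0.14Fe_0.86)_3KAlSi_3O_10(OH)_2: 0.42×24.305 + 2.58×55.845 + 1×39.098 + 1×26.982 + 3×28.085 + 12×15.999 + 2×1.008 = 498.627 g/mol.
Mass of Mg per formula unit: 0.42 × 24.305 = 10.208 g.
Weight fraction Mg = 10.208 / 498.627 = 0.0205.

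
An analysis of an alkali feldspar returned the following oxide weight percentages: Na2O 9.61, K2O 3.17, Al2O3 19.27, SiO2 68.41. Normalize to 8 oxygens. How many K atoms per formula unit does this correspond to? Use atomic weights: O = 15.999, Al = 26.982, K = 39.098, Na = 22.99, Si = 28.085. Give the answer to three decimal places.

Na2O (M=61.979): mol = 0.15505; Na = 0.31010, O = 0.15505.
K2O (M=94.195): mol = 0.03365; K = 0.06730, O = 0.03365.
Al2O3 (M=101.961): mol = 0.18899; Al = 0.37798, O = 0.56697.
SiO2 (M=60.083): mol = 1.13859; Si = 1.13859, O = 2.27718.
ΣO = 3.03285; factor = 8/ΣO = 2.63778.
K apfu = 0.06730 × 2.63778 = 0.178.

0.178 K apfu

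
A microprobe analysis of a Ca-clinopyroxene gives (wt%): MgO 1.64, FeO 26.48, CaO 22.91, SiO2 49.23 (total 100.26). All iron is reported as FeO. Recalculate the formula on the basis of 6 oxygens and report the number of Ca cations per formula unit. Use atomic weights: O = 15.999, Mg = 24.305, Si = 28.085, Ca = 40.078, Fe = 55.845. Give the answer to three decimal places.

0.998 Ca apfu

MgO (M=40.304): mol = 0.04069; Mg = 0.04069, O = 0.04069.
FeO (M=71.844): mol = 0.36858; Fe = 0.36858, O = 0.36858.
CaO (M=56.077): mol = 0.40855; Ca = 0.40855, O = 0.40855.
SiO2 (M=60.083): mol = 0.81937; Si = 0.81937, O = 1.63874.
ΣO = 2.45656; factor = 6/ΣO = 2.44244.
Ca apfu = 0.40855 × 2.44244 = 0.998.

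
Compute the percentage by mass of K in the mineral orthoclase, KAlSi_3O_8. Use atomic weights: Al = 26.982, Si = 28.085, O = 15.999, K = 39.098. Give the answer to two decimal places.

Molar mass of KAlSi_3O_8: 1×39.098 + 1×26.982 + 3×28.085 + 8×15.999 = 278.327 g/mol.
Mass of K per formula unit: 1 × 39.098 = 39.098 g.
Weight fraction K = 39.098 / 278.327 = 0.1405.

14.05 mass %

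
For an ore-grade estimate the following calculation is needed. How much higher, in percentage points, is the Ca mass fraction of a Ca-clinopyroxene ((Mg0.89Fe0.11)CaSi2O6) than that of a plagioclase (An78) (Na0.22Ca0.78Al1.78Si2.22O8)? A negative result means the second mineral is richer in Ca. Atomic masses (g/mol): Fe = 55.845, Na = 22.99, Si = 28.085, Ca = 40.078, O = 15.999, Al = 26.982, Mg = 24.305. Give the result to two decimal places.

First mineral: 40.078 g Ca in 220.016 g formula = 18.22 wt% Ca.
Second mineral: 31.261 g Ca in 274.687 g formula = 11.38 wt% Ca.
18.22% − 11.38% gives a difference of 6.84 percentage points.

6.84 percentage points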